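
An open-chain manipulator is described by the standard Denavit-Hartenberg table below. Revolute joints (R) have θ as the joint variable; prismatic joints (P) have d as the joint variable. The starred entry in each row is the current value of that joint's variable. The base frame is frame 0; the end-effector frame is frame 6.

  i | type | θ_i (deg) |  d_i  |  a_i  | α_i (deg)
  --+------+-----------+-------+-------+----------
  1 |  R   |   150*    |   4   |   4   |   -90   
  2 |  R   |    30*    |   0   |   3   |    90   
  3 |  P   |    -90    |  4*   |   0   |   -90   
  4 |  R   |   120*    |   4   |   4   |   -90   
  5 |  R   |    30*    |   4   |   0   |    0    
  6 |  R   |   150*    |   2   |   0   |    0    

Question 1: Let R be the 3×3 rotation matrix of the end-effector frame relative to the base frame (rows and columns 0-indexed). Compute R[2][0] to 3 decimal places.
End-effector x-axis (col 0 of R) = (-0.1250,0.6495,0.7500)
R[2][0] = 0.7500

0.750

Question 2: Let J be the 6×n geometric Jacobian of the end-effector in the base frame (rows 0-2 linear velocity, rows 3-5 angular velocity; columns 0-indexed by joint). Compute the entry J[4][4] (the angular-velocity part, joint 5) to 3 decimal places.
-0.625

axis z_4 = (-0.6495,-0.6250,0.4330); lever o_n−o_4 = (-3.8971,-3.7500,2.5981)
cross product → J_v[:, 4] = (0.0000,-0.0000,-0.0000)
J_ω[:, 4] = z_4
entry J[4][4] = -0.6250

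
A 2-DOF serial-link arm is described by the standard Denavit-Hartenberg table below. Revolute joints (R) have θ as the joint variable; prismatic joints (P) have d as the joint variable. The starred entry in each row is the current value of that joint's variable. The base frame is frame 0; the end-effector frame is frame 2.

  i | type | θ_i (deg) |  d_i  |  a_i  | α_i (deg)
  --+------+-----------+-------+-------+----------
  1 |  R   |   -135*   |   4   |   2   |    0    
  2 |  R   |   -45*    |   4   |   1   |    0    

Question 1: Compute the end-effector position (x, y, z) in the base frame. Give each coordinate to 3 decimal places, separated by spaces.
-2.414 -1.414 8.000

after link 1: o_1 = (-1.4142, -1.4142, 4.0000)
after link 2: o_2 = (-2.4142, -1.4142, 8.0000)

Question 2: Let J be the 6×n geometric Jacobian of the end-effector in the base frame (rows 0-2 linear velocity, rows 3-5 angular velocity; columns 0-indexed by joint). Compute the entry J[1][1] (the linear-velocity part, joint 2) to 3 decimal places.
-1.000

axis z_1 = (0.0000,0.0000,1.0000); lever o_n−o_1 = (-1.0000,-0.0000,4.0000)
cross product → J_v[:, 1] = (0.0000,-1.0000,0.0000)
J_ω[:, 1] = z_1
entry J[1][1] = -1.0000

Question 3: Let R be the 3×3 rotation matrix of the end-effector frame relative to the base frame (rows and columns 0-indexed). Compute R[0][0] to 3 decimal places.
End-effector x-axis (col 0 of R) = (-1.0000,-0.0000,0.0000)
R[0][0] = -1.0000

-1.000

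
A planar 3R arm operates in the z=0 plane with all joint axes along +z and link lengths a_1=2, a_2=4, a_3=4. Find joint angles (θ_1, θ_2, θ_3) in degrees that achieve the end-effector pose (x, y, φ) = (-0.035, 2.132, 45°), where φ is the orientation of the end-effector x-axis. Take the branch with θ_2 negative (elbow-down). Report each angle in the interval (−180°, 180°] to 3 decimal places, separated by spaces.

wrist centre = target − a_3·(cos φ, sin φ) = (-2.8634, -0.6964)
cos θ_2 = (8.6842−2²−4²)/(2·2·4) = -0.7072; θ_2 = -135.0105° (elbow-down)
β = atan2(-0.6964,-2.8634) = -166.3302°; ψ = atan2(-2.8279,-0.8289) = -106.3374°
θ_1 = β − ψ = -59.9928°
θ_3 = φ − θ_1 − θ_2 = -119.9967° (wrapped to (-180°,180°])

-59.993 -135.010 -119.997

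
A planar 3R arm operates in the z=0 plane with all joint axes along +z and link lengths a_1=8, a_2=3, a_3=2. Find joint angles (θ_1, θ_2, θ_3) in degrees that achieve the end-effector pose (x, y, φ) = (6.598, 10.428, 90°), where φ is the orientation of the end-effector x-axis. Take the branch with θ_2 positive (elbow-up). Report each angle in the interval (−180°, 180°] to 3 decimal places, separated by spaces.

wrist centre = target − a_3·(cos φ, sin φ) = (6.5980, 8.4280)
cos θ_2 = (114.5648−8²−3²)/(2·8·3) = 0.8659; θ_2 = 30.0106° (elbow-up)
β = atan2(8.4280,6.5980) = 51.9438°; ψ = atan2(1.5005,10.5978) = 8.0586°
θ_1 = β − ψ = 43.8852°
θ_3 = φ − θ_1 − θ_2 = 16.1042° (wrapped to (-180°,180°])

43.885 30.011 16.104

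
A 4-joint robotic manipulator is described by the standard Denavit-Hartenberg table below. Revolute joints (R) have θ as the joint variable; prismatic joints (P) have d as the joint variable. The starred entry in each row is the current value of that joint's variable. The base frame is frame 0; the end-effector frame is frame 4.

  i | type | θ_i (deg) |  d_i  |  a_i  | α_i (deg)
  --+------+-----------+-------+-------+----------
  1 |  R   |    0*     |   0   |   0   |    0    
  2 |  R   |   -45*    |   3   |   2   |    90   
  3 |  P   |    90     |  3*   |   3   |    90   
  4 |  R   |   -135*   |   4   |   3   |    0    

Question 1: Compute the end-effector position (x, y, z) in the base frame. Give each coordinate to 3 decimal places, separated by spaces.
3.621 -4.864 3.879

after link 1: o_1 = (0.0000, 0.0000, 0.0000)
after link 2: o_2 = (1.4142, -1.4142, 3.0000)
after link 3: o_3 = (-0.7071, -3.5355, 6.0000)
after link 4: o_4 = (3.6213, -4.8640, 3.8787)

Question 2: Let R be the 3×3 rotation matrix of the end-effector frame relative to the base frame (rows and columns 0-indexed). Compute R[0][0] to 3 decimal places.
0.500

End-effector x-axis (col 0 of R) = (0.5000,0.5000,-0.7071)
R[0][0] = 0.5000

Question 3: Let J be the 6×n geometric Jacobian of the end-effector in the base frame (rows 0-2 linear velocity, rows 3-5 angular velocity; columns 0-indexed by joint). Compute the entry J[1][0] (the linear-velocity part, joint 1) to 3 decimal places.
axis z_0 = ẑ; lever o_n−o_0 = (3.6213,-4.8640,3.8787)
cross product → J_v[:, 0] = (4.8640,3.6213,-0.0000)
J_ω[:, 0] = z_0
entry J[1][0] = 3.6213

3.621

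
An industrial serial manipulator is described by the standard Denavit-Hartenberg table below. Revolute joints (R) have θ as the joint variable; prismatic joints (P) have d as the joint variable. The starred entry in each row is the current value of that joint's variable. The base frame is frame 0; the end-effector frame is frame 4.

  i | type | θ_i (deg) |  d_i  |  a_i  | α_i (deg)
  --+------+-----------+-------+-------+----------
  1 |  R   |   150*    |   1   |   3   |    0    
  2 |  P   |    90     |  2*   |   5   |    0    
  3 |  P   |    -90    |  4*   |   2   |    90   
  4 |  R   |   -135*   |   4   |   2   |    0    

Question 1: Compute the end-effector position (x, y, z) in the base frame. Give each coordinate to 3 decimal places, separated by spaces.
-3.605 0.927 5.586

after link 1: o_1 = (-2.5981, 1.5000, 1.0000)
after link 2: o_2 = (-5.0981, -2.8301, 3.0000)
after link 3: o_3 = (-6.8301, -1.8301, 7.0000)
after link 4: o_4 = (-3.6054, 0.9269, 5.5858)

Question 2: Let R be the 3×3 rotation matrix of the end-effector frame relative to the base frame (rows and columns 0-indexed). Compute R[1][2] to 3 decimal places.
0.866

End-effector z-axis (col 2 of R) = (0.5000,0.8660,0.0000)
R[1][2] = 0.8660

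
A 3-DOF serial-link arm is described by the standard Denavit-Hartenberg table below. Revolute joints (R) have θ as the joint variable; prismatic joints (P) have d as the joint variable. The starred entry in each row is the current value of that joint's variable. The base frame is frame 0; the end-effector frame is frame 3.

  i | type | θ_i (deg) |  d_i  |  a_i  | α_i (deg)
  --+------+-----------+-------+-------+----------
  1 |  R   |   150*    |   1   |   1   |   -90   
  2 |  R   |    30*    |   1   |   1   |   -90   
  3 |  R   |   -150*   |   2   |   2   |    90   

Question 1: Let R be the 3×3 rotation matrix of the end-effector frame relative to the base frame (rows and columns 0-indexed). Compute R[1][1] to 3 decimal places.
-0.250

End-effector y-axis (col 1 of R) = (0.4330,-0.2500,-0.8660)
R[1][1] = -0.2500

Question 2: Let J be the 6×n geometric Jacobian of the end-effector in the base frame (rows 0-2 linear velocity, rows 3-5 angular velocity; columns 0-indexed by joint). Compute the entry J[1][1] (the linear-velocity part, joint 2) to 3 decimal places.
-0.683

axis z_1 = (-0.5000,-0.8660,0.0000); lever o_n−o_1 = (0.4151,-2.5490,-1.3660)
cross product → J_v[:, 1] = (1.1830,-0.6830,1.6340)
J_ω[:, 1] = z_1
entry J[1][1] = -0.6830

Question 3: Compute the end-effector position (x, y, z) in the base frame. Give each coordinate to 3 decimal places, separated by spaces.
-0.451 -2.049 -0.366

after link 1: o_1 = (-0.8660, 0.5000, 1.0000)
after link 2: o_2 = (-2.1160, 0.0670, 0.5000)
after link 3: o_3 = (-0.4510, -2.0490, -0.3660)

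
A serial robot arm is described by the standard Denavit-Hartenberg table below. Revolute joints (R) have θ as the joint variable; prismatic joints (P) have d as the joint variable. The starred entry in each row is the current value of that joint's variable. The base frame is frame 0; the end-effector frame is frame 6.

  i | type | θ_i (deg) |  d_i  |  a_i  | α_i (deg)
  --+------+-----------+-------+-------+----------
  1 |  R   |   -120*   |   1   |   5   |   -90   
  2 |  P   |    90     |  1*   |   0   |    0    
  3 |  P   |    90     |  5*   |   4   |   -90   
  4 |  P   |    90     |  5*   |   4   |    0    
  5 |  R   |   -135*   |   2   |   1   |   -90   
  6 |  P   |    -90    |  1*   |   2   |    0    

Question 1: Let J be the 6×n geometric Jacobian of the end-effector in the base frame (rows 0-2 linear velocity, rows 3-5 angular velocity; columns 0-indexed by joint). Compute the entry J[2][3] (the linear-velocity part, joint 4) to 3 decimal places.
prismatic axis z_3 = (0.0000,0.0000,1.0000)
J_v[:, 3] = z_3; J_ω[:, 3] = (0,0,0)
entry J[2][3] = 1.0000

1.000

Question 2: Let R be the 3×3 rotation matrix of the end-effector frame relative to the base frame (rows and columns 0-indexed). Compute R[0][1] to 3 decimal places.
0.966

End-effector y-axis (col 1 of R) = (0.9659,0.2588,-0.0000)
R[0][1] = 0.9659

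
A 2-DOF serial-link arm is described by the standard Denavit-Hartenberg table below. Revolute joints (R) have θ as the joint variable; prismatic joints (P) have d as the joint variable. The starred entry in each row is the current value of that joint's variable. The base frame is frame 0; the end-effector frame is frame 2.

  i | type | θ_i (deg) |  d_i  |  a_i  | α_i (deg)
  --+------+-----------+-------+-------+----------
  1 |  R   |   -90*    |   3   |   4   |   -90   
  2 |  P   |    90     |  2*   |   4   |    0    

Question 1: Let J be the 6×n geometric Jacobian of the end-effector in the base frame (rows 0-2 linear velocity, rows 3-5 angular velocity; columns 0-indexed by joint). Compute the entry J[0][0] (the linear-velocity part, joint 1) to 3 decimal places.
4.000

axis z_0 = ẑ; lever o_n−o_0 = (2.0000,-4.0000,-1.0000)
cross product → J_v[:, 0] = (4.0000,2.0000,-0.0000)
J_ω[:, 0] = z_0
entry J[0][0] = 4.0000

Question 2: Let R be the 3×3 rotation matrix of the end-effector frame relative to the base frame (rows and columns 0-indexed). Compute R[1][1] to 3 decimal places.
End-effector y-axis (col 1 of R) = (-0.0000,1.0000,-0.0000)
R[1][1] = 1.0000

1.000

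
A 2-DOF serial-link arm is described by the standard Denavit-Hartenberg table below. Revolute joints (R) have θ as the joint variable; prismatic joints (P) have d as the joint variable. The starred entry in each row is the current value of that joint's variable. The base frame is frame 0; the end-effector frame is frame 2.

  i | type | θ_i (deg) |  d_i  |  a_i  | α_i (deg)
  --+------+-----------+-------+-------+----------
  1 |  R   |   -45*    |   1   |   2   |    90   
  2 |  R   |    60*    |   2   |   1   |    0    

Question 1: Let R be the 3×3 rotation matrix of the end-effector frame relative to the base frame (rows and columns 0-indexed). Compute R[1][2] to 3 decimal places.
-0.707

End-effector z-axis (col 2 of R) = (-0.7071,-0.7071,0.0000)
R[1][2] = -0.7071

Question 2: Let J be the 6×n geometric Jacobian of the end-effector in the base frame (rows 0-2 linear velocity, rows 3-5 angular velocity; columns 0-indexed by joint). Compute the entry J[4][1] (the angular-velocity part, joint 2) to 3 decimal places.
axis z_1 = (-0.7071,-0.7071,0.0000); lever o_n−o_1 = (-1.0607,-1.7678,0.8660)
cross product → J_v[:, 1] = (-0.6124,0.6124,0.5000)
J_ω[:, 1] = z_1
entry J[4][1] = -0.7071

-0.707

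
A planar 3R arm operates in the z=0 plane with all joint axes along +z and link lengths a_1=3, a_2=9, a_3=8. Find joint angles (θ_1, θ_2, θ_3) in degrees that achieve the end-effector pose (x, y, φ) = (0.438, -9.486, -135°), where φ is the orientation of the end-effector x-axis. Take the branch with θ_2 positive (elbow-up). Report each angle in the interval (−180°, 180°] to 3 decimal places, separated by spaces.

wrist centre = target − a_3·(cos φ, sin φ) = (6.0949, -3.8291)
cos θ_2 = (51.8096−3²−9²)/(2·3·9) = -0.7072; θ_2 = 135.0099° (elbow-up)
β = atan2(-3.8291,6.0949) = -32.1395°; ψ = atan2(6.3629,-3.3651) = 117.8726°
θ_1 = β − ψ = -150.0121°
θ_3 = φ − θ_1 − θ_2 = -119.9979° (wrapped to (-180°,180°])

-150.012 135.010 -119.998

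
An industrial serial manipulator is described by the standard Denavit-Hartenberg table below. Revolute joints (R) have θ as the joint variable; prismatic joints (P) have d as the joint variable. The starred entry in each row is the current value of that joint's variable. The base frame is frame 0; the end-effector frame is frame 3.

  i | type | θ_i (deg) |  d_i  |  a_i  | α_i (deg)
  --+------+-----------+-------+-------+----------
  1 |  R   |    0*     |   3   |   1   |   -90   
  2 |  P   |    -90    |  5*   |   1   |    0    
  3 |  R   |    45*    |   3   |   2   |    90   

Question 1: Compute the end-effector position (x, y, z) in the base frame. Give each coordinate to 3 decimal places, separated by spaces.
after link 1: o_1 = (1.0000, 0.0000, 3.0000)
after link 2: o_2 = (1.0000, 5.0000, 4.0000)
after link 3: o_3 = (2.4142, 8.0000, 5.4142)

2.414 8.000 5.414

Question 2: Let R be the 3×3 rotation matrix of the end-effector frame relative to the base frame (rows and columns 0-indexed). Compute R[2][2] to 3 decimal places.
End-effector z-axis (col 2 of R) = (-0.7071,0.0000,0.7071)
R[2][2] = 0.7071

0.707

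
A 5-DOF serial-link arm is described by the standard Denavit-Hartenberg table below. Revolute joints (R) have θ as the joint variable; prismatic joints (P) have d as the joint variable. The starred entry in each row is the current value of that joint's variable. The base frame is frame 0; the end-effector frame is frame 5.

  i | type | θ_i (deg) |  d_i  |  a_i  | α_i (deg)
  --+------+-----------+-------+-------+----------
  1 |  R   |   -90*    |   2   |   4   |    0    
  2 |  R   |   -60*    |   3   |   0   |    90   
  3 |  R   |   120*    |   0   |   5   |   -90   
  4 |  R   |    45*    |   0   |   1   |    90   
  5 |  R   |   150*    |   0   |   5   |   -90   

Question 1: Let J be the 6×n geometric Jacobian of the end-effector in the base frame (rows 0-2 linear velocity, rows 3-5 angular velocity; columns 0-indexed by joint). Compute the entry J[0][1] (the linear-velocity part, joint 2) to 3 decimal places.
-3.783

axis z_1 = (0.0000,0.0000,1.0000); lever o_n−o_1 = (1.8430,3.7831,4.0408)
cross product → J_v[:, 1] = (-3.7831,1.8430,0.0000)
J_ω[:, 1] = z_1
entry J[0][1] = -3.7831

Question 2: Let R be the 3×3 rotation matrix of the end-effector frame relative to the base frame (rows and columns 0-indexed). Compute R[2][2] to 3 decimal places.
0.127

End-effector z-axis (col 2 of R) = (-0.9794,-0.1572,0.1268)
R[2][2] = 0.1268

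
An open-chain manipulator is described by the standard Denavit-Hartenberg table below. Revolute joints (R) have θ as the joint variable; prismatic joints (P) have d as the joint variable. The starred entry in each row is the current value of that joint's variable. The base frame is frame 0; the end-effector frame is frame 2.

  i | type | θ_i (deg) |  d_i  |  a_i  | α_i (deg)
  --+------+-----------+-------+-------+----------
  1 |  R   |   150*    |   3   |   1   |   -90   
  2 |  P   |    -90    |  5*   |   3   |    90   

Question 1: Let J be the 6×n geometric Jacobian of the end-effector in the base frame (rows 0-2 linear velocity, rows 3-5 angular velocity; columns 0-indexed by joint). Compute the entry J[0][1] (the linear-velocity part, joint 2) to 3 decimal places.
-0.500

prismatic axis z_1 = (-0.5000,-0.8660,0.0000)
J_v[:, 1] = z_1; J_ω[:, 1] = (0,0,0)
entry J[0][1] = -0.5000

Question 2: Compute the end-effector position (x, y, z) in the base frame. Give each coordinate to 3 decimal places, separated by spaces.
after link 1: o_1 = (-0.8660, 0.5000, 3.0000)
after link 2: o_2 = (-3.3660, -3.8301, 6.0000)

-3.366 -3.830 6.000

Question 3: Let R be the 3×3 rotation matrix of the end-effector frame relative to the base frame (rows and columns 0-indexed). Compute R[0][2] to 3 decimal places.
End-effector z-axis (col 2 of R) = (0.8660,-0.5000,0.0000)
R[0][2] = 0.8660

0.866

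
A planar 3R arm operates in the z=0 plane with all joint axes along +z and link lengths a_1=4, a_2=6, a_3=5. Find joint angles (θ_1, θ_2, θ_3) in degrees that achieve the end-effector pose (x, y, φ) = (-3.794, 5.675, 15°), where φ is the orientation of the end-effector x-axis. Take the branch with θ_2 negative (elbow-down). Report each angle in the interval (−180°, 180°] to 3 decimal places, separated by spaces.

wrist centre = target − a_3·(cos φ, sin φ) = (-8.6236, 4.3809)
cos θ_2 = (93.5593−4²−6²)/(2·4·6) = 0.8658; θ_2 = -30.0237° (elbow-down)
β = atan2(4.3809,-8.6236) = 153.0689°; ψ = atan2(-3.0021,9.1949) = -18.0819°
θ_1 = β − ψ = 171.1508°
θ_3 = φ − θ_1 − θ_2 = -126.1271° (wrapped to (-180°,180°])

171.151 -30.024 -126.127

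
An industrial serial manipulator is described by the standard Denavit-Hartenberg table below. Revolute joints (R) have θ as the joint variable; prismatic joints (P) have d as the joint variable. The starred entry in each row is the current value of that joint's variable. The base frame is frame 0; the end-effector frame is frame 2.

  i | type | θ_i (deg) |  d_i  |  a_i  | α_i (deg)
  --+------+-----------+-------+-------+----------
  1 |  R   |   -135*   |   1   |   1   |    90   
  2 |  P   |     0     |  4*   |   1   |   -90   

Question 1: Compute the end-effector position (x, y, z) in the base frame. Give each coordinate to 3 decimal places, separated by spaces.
-4.243 1.414 1.000

after link 1: o_1 = (-0.7071, -0.7071, 1.0000)
after link 2: o_2 = (-4.2426, 1.4142, 1.0000)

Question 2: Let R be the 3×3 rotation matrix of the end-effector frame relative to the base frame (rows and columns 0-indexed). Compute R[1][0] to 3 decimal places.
-0.707

End-effector x-axis (col 0 of R) = (-0.7071,-0.7071,0.0000)
R[1][0] = -0.7071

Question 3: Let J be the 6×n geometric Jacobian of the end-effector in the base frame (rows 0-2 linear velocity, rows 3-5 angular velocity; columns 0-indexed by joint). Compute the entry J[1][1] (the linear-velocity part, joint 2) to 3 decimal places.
prismatic axis z_1 = (-0.7071,0.7071,0.0000)
J_v[:, 1] = z_1; J_ω[:, 1] = (0,0,0)
entry J[1][1] = 0.7071

0.707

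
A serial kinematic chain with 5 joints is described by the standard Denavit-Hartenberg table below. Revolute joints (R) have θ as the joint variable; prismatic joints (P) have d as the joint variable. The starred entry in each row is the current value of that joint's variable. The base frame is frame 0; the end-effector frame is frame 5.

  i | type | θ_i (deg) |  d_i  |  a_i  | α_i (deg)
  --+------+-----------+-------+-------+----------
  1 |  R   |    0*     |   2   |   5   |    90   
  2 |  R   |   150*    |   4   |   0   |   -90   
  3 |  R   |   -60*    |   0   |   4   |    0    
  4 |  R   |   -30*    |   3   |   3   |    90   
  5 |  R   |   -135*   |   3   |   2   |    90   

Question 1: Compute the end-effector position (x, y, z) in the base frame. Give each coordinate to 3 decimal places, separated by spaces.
after link 1: o_1 = (5.0000, 0.0000, 2.0000)
after link 2: o_2 = (5.0000, -4.0000, 2.0000)
after link 3: o_3 = (3.2679, -7.4641, 3.0000)
after link 4: o_4 = (1.7679, -10.4641, 0.4019)
after link 5: o_5 = (5.0731, -9.0499, 0.1267)

5.073 -9.050 0.127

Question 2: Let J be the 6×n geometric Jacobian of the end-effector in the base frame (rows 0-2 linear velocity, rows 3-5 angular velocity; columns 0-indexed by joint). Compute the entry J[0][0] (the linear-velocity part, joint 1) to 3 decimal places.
axis z_0 = ẑ; lever o_n−o_0 = (5.0731,-9.0499,0.1267)
cross product → J_v[:, 0] = (9.0499,5.0731,-0.0000)
J_ω[:, 0] = z_0
entry J[0][0] = 9.0499

9.050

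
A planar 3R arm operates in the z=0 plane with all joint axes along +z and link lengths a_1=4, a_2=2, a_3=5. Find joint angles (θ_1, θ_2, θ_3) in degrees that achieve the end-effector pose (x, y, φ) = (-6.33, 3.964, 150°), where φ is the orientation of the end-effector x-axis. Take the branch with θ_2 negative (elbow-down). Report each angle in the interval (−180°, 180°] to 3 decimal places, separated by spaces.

wrist centre = target − a_3·(cos φ, sin φ) = (-1.9999, 1.4640)
cos θ_2 = (6.1428−4²−2²)/(2·4·2) = -0.8661; θ_2 = -150.0058° (elbow-down)
β = atan2(1.4640,-1.9999) = 143.7941°; ψ = atan2(-0.9998,2.2678) = -23.7912°
θ_1 = β − ψ = 167.5854°
θ_3 = φ − θ_1 − θ_2 = 132.4204° (wrapped to (-180°,180°])

167.585 -150.006 132.420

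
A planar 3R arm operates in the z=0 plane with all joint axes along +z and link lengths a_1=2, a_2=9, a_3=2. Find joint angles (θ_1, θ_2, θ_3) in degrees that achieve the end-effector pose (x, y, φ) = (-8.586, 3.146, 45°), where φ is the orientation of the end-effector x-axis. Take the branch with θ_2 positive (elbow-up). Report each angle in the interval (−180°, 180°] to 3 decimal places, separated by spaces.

wrist centre = target − a_3·(cos φ, sin φ) = (-10.0002, 1.7318)
cos θ_2 = (103.0034−2²−9²)/(2·2·9) = 0.5001; θ_2 = 59.9938° (elbow-up)
β = atan2(1.7318,-10.0002) = 170.1752°; ψ = atan2(7.7937,6.5008) = 50.1682°
θ_1 = β − ψ = 120.0071°
θ_3 = φ − θ_1 − θ_2 = -135.0009° (wrapped to (-180°,180°])

120.007 59.994 -135.001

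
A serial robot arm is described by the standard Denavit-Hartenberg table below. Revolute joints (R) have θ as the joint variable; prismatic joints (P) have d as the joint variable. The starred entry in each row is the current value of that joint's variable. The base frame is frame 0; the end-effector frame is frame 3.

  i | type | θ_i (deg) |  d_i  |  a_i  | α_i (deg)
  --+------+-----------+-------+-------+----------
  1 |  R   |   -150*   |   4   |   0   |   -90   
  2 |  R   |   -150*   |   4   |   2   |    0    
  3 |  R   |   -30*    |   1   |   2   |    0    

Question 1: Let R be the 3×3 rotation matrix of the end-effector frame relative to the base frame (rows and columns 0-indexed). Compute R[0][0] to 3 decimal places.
End-effector x-axis (col 0 of R) = (0.8660,0.5000,0.0000)
R[0][0] = 0.8660

0.866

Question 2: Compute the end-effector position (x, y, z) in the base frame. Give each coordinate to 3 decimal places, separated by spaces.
5.732 -2.464 5.000

after link 1: o_1 = (0.0000, 0.0000, 4.0000)
after link 2: o_2 = (3.5000, -2.5981, 5.0000)
after link 3: o_3 = (5.7321, -2.4641, 5.0000)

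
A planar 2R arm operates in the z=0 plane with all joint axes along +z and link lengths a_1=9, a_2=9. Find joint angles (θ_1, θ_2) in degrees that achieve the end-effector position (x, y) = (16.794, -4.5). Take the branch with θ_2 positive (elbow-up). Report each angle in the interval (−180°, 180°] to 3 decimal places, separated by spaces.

cos θ_2 = (302.2884−9²−9²)/(2·9·9) = 0.8660; θ_2 = 30.0054° (elbow-up)
β = atan2(-4.5000,16.7940) = -15.0002°; ψ = atan2(4.5007,16.7938) = 15.0027°
θ_1 = β − ψ = -30.0029°

-30.003 30.005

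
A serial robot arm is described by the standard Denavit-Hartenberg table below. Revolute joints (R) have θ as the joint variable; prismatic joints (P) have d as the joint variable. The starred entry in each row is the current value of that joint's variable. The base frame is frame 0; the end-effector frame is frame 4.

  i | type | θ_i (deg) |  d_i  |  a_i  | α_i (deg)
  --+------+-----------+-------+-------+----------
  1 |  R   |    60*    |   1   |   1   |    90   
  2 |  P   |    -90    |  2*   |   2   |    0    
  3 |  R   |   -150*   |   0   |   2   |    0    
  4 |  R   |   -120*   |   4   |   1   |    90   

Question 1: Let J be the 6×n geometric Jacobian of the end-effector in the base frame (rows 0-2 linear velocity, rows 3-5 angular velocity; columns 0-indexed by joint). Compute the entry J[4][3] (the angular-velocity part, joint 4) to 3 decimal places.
axis z_3 = (0.8660,-0.5000,0.0000); lever o_n−o_3 = (3.9641,-1.1340,0.0000)
cross product → J_v[:, 3] = (-0.0000,-0.0000,1.0000)
J_ω[:, 3] = z_3
entry J[4][3] = -0.5000

-0.500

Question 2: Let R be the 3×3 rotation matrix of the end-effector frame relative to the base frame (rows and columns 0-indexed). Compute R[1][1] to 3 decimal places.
End-effector y-axis (col 1 of R) = (0.8660,-0.5000,0.0000)
R[1][1] = -0.5000

-0.500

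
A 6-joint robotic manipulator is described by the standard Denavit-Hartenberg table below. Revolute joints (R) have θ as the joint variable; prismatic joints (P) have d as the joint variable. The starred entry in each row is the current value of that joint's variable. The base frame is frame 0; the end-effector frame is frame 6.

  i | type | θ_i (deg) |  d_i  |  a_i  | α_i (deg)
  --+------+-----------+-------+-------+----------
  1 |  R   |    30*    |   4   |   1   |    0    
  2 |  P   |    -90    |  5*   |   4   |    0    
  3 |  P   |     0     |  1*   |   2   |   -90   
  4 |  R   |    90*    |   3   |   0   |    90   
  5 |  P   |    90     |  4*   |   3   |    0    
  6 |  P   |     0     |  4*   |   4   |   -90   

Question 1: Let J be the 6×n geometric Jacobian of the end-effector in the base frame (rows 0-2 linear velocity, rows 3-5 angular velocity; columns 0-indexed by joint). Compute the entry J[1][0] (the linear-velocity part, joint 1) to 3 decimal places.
axis z_0 = ẑ; lever o_n−o_0 = (16.5263,-6.6244,10.0000)
cross product → J_v[:, 0] = (6.6244,16.5263,-0.0000)
J_ω[:, 0] = z_0
entry J[1][0] = 16.5263

16.526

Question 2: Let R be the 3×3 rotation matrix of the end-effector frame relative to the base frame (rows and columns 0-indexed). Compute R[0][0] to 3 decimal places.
End-effector x-axis (col 0 of R) = (0.8660,0.5000,0.0000)
R[0][0] = 0.8660

0.866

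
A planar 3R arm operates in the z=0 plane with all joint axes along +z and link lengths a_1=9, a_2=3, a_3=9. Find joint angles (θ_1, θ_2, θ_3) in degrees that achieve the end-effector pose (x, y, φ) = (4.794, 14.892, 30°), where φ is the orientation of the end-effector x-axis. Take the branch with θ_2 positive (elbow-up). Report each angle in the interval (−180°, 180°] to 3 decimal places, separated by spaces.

92.205 60.006 -122.211

wrist centre = target − a_3·(cos φ, sin φ) = (-3.0002, 10.3920)
cos θ_2 = (116.9950−9²−3²)/(2·9·3) = 0.4999; θ_2 = 60.0061° (elbow-up)
β = atan2(10.3920,-3.0002) = 106.1037°; ψ = atan2(2.5982,10.4997) = 13.8991°
θ_1 = β − ψ = 92.2047°
θ_3 = φ − θ_1 − θ_2 = -122.2108° (wrapped to (-180°,180°])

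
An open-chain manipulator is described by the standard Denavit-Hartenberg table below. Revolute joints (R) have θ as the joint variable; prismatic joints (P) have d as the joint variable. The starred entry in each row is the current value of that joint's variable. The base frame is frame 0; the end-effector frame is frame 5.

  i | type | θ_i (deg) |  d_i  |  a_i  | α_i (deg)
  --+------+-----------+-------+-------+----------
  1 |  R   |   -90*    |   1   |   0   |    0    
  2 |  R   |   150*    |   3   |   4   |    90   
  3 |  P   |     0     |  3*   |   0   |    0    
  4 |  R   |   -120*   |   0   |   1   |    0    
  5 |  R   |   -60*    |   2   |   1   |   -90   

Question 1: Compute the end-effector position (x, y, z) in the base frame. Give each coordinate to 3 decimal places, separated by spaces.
5.580 -0.335 3.134

after link 1: o_1 = (0.0000, 0.0000, 1.0000)
after link 2: o_2 = (2.0000, 3.4641, 4.0000)
after link 3: o_3 = (4.5981, 1.9641, 4.0000)
after link 4: o_4 = (4.3481, 1.5311, 3.1340)
after link 5: o_5 = (5.5801, -0.3349, 3.1340)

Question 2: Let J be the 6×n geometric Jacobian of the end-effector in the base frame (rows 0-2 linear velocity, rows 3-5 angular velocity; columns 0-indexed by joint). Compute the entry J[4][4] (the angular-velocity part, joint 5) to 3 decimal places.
-0.500

axis z_4 = (0.8660,-0.5000,0.0000); lever o_n−o_4 = (1.2321,-1.8660,0.0000)
cross product → J_v[:, 4] = (0.0000,0.0000,-1.0000)
J_ω[:, 4] = z_4
entry J[4][4] = -0.5000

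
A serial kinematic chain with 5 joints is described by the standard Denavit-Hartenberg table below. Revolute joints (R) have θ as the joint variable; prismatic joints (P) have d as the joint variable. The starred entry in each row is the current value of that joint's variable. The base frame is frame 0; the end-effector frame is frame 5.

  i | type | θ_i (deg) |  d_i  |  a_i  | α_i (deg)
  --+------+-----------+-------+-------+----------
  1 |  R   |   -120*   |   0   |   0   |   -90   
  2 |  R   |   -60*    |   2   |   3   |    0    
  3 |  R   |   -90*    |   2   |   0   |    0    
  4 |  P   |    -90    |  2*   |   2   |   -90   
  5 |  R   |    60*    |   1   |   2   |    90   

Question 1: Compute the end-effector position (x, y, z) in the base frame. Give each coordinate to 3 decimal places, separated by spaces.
after link 1: o_1 = (0.0000, 0.0000, 0.0000)
after link 2: o_2 = (0.9821, -2.2990, 2.5981)
after link 3: o_3 = (2.7141, -3.2990, 2.5981)
after link 4: o_4 = (4.9462, -3.4330, 0.8660)
after link 5: o_5 = (4.1292, -1.3840, 0.5000)

4.129 -1.384 0.500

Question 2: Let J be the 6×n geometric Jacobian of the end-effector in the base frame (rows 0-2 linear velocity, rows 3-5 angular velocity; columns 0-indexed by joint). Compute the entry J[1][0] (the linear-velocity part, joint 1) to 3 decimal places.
axis z_0 = ẑ; lever o_n−o_0 = (4.1292,-1.3840,0.5000)
cross product → J_v[:, 0] = (1.3840,4.1292,-0.0000)
J_ω[:, 0] = z_0
entry J[1][0] = 4.1292

4.129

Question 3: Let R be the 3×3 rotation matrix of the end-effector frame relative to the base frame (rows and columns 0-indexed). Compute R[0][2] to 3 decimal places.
0.650

End-effector z-axis (col 2 of R) = (0.6495,0.1250,-0.7500)
R[0][2] = 0.6495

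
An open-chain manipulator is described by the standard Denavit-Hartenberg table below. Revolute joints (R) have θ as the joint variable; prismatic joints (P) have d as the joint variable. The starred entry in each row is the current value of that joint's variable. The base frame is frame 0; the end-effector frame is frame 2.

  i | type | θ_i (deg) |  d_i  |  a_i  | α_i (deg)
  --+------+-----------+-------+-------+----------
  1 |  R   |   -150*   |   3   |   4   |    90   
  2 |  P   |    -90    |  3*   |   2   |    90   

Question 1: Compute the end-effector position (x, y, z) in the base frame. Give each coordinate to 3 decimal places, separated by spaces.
after link 1: o_1 = (-3.4641, -2.0000, 3.0000)
after link 2: o_2 = (-4.9641, 0.5981, 1.0000)

-4.964 0.598 1.000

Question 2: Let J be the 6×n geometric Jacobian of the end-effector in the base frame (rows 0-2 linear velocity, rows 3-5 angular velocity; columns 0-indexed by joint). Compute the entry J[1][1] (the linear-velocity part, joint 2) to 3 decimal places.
prismatic axis z_1 = (-0.5000,0.8660,0.0000)
J_v[:, 1] = z_1; J_ω[:, 1] = (0,0,0)
entry J[1][1] = 0.8660

0.866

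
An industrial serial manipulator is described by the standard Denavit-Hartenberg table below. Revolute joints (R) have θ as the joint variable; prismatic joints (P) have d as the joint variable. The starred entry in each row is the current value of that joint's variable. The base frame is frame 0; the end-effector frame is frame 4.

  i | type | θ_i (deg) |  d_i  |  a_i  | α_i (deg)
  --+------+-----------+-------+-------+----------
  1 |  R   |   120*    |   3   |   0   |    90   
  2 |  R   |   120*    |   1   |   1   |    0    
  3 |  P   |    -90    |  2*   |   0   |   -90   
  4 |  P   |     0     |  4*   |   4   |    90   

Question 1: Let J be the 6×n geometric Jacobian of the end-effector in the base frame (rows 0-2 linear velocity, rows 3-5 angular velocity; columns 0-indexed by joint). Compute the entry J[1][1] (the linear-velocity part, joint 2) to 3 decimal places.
axis z_1 = (0.8660,0.5000,0.0000); lever o_n−o_1 = (2.1160,2.3349,6.3301)
cross product → J_v[:, 1] = (3.1651,-5.4821,0.9641)
J_ω[:, 1] = z_1
entry J[1][1] = -5.4821

-5.482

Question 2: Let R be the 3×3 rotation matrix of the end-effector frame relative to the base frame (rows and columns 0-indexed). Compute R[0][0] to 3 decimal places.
End-effector x-axis (col 0 of R) = (-0.4330,0.7500,0.5000)
R[0][0] = -0.4330

-0.433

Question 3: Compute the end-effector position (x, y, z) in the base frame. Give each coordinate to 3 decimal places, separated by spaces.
after link 1: o_1 = (0.0000, 0.0000, 3.0000)
after link 2: o_2 = (1.1160, 0.0670, 3.8660)
after link 3: o_3 = (2.8481, 1.0670, 3.8660)
after link 4: o_4 = (2.1160, 2.3349, 9.3301)

2.116 2.335 9.330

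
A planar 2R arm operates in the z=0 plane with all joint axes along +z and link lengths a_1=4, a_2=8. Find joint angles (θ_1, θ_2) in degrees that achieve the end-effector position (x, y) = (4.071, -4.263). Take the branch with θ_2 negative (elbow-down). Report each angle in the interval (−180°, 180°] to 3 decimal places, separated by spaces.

cos θ_2 = (34.7462−4²−8²)/(2·4·8) = -0.7071; θ_2 = -134.9987° (elbow-down)
β = atan2(-4.2630,4.0710) = -46.3198°; ψ = atan2(-5.6570,-1.6567) = -106.3234°
θ_1 = β − ψ = 60.0036°

60.004 -134.999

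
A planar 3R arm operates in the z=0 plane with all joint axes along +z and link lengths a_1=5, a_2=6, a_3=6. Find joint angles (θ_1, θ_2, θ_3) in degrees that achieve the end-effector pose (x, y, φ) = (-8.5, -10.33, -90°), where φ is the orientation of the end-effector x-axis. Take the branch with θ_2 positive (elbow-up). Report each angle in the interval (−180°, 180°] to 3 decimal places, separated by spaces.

173.990 60.001 36.009

wrist centre = target − a_3·(cos φ, sin φ) = (-8.5000, -4.3300)
cos θ_2 = (90.9989−5²−6²)/(2·5·6) = 0.5000; θ_2 = 60.0012° (elbow-up)
β = atan2(-4.3300,-8.5000) = -153.0052°; ψ = atan2(5.1962,7.9999) = 33.0052°
θ_1 = β − ψ = -186.0103°
θ_3 = φ − θ_1 − θ_2 = 36.0091° (wrapped to (-180°,180°])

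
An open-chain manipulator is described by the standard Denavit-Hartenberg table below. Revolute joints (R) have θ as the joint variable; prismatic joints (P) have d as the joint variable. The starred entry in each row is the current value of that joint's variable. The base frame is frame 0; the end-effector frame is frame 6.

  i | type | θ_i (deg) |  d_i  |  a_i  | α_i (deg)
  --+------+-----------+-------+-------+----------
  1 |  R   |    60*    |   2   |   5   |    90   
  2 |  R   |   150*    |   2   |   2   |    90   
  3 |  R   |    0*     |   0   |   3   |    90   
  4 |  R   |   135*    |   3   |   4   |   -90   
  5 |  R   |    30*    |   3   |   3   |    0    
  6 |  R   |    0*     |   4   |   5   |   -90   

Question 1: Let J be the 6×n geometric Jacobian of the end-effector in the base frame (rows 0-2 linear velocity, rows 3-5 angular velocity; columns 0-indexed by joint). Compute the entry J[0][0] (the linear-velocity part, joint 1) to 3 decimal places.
axis z_0 = ẑ; lever o_n−o_0 = (9.1168,9.7908,0.5669)
cross product → J_v[:, 0] = (-9.7908,9.1168,0.0000)
J_ω[:, 0] = z_0
entry J[0][0] = -9.7908

-9.791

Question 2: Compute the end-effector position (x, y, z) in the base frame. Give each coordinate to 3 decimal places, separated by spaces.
9.117 9.791 0.567

after link 1: o_1 = (2.5000, 4.3301, 2.0000)
after link 2: o_2 = (3.3660, 1.8301, 3.0000)
after link 3: o_3 = (2.0670, -0.4199, 4.5000)
after link 4: o_4 = (1.4008, 4.4262, 5.5353)
after link 5: o_5 = (4.3428, 6.5220, 3.3099)
after link 6: o_6 = (9.1168, 9.7908, 0.5669)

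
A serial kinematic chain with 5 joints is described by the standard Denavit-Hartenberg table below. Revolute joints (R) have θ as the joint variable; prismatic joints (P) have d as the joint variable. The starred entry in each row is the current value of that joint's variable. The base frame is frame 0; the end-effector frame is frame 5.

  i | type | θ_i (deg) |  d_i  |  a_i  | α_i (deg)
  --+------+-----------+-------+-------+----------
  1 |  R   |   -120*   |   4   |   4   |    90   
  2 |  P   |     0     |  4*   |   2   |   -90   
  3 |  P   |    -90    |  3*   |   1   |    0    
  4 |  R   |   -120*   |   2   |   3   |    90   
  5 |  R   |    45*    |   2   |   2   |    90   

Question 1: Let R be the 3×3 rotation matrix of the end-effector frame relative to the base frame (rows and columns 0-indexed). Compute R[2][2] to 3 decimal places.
End-effector z-axis (col 2 of R) = (0.6124,0.3536,-0.7071)
R[2][2] = -0.7071

-0.707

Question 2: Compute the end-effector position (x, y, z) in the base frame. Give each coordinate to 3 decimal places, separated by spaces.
after link 1: o_1 = (-2.0000, -3.4641, 4.0000)
after link 2: o_2 = (-6.4641, -3.1962, 4.0000)
after link 3: o_3 = (-7.3301, -2.6962, 7.0000)
after link 4: o_4 = (-4.7321, -1.1962, 9.0000)
after link 5: o_5 = (-2.5073, -2.2211, 10.4142)

-2.507 -2.221 10.414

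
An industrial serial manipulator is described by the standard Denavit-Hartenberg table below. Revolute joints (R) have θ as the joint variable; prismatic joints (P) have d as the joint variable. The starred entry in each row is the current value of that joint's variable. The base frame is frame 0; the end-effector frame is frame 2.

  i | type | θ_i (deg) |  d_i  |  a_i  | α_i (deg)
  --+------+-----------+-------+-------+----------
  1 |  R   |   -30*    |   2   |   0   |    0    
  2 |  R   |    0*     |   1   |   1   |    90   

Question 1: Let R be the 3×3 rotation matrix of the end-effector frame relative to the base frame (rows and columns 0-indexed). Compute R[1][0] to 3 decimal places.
End-effector x-axis (col 0 of R) = (0.8660,-0.5000,0.0000)
R[1][0] = -0.5000

-0.500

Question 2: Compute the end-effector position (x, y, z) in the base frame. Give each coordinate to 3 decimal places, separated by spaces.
0.866 -0.500 3.000

after link 1: o_1 = (0.0000, 0.0000, 2.0000)
after link 2: o_2 = (0.8660, -0.5000, 3.0000)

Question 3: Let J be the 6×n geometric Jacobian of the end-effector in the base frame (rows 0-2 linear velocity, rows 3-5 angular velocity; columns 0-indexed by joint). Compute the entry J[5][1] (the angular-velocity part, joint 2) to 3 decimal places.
axis z_1 = (0.0000,0.0000,1.0000); lever o_n−o_1 = (0.8660,-0.5000,1.0000)
cross product → J_v[:, 1] = (0.5000,0.8660,-0.0000)
J_ω[:, 1] = z_1
entry J[5][1] = 1.0000

1.000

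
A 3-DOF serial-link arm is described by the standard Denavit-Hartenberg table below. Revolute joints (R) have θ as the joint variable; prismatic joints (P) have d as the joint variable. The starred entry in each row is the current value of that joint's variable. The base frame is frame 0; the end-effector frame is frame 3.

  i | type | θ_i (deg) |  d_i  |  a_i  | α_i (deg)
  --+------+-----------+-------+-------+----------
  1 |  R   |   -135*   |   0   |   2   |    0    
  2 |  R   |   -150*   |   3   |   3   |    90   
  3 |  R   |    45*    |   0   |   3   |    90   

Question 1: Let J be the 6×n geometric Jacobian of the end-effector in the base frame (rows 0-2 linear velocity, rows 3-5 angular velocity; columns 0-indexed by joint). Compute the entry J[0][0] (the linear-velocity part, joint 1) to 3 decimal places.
-3.533

axis z_0 = ẑ; lever o_n−o_0 = (-0.0887,3.5326,5.1213)
cross product → J_v[:, 0] = (-3.5326,-0.0887,0.0000)
J_ω[:, 0] = z_0
entry J[0][0] = -3.5326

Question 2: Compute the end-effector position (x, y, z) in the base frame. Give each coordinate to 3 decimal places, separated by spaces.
after link 1: o_1 = (-1.4142, -1.4142, 0.0000)
after link 2: o_2 = (-0.6378, 1.4836, 3.0000)
after link 3: o_3 = (-0.0887, 3.5326, 5.1213)

-0.089 3.533 5.121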